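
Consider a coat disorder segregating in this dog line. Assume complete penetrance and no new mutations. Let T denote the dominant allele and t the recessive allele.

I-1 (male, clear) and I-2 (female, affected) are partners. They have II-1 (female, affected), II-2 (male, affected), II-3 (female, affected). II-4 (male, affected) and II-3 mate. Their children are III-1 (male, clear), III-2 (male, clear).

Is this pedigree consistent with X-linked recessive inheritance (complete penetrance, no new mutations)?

No

Under X-linked recessive, II-1 (affected, female) cannot arise from I-1 (clear) × I-2 (affected).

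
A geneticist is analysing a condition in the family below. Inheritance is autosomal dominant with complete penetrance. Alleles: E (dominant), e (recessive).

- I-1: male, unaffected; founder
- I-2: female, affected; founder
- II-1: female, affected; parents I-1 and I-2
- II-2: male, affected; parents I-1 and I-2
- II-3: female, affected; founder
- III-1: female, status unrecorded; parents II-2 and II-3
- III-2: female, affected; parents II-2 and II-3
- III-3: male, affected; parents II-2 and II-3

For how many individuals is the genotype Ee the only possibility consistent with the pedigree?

Obligate heterozygotes: II-1 is affected so carries E and received e from I-1 (ee), so II-1 is Ee; II-2 is affected so carries E and received e from I-1 (ee), so II-2 is Ee.
Every other individual is either homozygous by phenotype or has at least one consistent homozygous assignment, so the count is 2.

2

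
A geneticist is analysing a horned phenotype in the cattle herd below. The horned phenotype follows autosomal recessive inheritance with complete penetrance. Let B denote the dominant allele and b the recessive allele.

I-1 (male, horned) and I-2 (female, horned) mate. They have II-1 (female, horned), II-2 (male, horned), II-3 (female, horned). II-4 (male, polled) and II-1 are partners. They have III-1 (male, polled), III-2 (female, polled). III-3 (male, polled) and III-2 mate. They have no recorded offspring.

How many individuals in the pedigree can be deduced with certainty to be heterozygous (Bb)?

2

Obligate heterozygotes: III-1 is polled so carries B and received b from II-1 (bb), so III-1 is Bb; III-2 is polled so carries B and received b from II-1 (bb), so III-2 is Bb.
Every other individual is either homozygous by phenotype or has at least one consistent homozygous assignment, so the count is 2.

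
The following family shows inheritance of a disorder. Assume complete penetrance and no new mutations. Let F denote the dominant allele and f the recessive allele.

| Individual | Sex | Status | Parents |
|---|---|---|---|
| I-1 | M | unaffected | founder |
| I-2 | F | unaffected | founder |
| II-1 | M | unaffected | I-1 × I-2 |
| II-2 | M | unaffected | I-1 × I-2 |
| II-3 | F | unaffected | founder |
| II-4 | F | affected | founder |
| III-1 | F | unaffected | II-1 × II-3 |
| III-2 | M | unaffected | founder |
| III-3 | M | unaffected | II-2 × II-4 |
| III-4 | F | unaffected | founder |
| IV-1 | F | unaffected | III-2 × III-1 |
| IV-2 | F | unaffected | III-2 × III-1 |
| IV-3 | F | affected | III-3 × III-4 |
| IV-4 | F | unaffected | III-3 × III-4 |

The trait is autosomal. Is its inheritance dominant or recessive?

III-3 and III-4 are both unaffected yet have an affected child IV-3. Under dominance, an affected child requires at least one affected parent, so the trait cannot be dominant.

recessive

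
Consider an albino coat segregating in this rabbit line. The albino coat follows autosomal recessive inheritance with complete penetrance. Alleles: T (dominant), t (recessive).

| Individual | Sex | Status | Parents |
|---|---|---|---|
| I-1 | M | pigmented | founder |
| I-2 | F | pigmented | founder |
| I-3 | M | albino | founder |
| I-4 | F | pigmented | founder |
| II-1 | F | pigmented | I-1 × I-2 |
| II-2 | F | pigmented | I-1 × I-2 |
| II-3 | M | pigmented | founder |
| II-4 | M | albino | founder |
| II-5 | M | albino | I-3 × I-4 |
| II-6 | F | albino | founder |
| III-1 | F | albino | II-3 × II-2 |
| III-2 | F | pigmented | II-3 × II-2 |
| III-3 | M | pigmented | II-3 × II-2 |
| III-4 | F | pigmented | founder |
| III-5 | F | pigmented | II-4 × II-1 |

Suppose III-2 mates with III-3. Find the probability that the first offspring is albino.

II-3 is pigmented so carries T and passed t to III-1 (tt), so II-3 is Tt.
II-2 is pigmented so carries T and passed t to III-1 (tt), so II-2 is Tt.
III-2 is a pigmented offspring of II-3 (Tt) × II-2 (Tt), whose cross gives 1/4 TT : 1/2 Tt : 1/4 tt; conditioning on being pigmented, III-2 is TT with probability 1/3, Tt with probability 2/3.
III-3 is a pigmented offspring of II-3 (Tt) × II-2 (Tt), whose cross gives 1/4 TT : 1/2 Tt : 1/4 tt; conditioning on being pigmented, III-3 is TT with probability 1/3, Tt with probability 2/3.
Summing over parental genotype combinations, P(offspring is albino) = 4/9·1/4 = 1/9.

1/9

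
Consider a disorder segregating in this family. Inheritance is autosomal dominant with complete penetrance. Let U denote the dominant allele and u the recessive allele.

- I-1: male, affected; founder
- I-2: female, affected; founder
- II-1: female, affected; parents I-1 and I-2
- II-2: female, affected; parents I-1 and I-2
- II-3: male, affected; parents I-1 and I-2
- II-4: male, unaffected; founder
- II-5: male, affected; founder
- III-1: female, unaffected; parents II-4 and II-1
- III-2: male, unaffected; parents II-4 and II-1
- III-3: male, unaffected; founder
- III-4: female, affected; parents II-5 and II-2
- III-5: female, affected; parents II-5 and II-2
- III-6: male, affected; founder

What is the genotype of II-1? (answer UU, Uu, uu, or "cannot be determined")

Uu

From phenotype alone, II-1 is UU or Uu.
II-1 is affected so carries U and passed u to III-1 (uu), so II-1 is Uu.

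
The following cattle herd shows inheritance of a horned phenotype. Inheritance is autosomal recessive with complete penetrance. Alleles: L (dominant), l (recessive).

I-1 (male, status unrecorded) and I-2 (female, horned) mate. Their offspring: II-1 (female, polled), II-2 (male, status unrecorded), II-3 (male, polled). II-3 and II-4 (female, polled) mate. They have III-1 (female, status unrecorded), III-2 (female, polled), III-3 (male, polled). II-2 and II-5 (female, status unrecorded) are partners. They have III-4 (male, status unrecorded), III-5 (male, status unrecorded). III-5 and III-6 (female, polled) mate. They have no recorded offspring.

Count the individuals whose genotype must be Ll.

Obligate heterozygotes: II-1 is polled so carries L and received l from I-2 (ll), so II-1 is Ll; II-3 is polled so carries L and received l from I-2 (ll), so II-3 is Ll.
Every other individual is either homozygous by phenotype or has at least one consistent homozygous assignment, so the count is 2.

2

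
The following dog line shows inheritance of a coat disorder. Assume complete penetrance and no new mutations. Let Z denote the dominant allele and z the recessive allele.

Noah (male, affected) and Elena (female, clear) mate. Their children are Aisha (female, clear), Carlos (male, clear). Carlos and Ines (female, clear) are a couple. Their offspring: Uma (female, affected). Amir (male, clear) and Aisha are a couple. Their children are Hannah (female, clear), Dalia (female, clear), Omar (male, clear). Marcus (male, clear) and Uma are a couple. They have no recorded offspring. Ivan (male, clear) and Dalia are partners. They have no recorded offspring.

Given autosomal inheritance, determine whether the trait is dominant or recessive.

Carlos and Ines are both clear yet have an affected child Uma. Under dominance, an affected child requires at least one affected parent, so the trait cannot be dominant.

recessive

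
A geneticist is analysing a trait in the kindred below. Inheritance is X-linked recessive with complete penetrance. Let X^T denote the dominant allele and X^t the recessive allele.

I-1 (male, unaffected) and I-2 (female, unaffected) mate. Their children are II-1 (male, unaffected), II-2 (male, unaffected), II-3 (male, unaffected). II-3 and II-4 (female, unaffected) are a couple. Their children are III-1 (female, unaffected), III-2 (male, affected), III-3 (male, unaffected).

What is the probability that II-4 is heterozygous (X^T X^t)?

II-4 is unaffected so carries T and passed t to III-2 (X^t Y), so II-4 is X^T X^t, giving P(X^T X^t) = 1.

1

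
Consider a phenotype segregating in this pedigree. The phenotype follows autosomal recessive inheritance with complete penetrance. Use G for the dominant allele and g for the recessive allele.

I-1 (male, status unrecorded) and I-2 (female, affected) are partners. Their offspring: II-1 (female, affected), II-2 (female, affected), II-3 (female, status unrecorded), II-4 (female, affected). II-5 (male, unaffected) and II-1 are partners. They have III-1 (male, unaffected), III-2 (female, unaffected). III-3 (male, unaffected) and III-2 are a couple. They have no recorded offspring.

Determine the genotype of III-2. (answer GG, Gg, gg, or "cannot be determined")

Gg

From phenotype alone, III-2 is GG or Gg.
III-2 is unaffected so carries G and received g from II-1 (gg), so III-2 is Gg.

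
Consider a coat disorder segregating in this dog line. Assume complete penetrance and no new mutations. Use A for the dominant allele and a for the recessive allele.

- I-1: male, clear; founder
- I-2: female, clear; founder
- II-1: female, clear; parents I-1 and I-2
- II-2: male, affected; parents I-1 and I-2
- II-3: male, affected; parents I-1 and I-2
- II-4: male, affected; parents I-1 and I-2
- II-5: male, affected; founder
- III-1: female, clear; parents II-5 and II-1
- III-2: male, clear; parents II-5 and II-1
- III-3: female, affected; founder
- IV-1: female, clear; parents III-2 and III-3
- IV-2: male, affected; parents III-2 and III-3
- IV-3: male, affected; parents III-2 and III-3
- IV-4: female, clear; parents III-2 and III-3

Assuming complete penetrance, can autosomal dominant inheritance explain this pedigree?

Under autosomal dominant, II-2 (affected, male) cannot arise from I-1 (clear) × I-2 (clear).

No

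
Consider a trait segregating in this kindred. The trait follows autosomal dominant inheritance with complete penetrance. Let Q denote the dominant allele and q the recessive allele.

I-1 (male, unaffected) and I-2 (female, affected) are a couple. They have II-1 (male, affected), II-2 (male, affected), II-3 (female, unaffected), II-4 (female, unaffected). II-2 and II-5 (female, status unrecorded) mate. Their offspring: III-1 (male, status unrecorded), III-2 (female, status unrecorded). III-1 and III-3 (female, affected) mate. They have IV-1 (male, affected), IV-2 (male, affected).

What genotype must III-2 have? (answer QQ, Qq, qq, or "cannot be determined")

III-2's phenotype is unrecorded, and no parent or child forces a single allele at both positions; consistent genotype assignments exist with III-2 as QQ or Qq or qq.

cannot be determined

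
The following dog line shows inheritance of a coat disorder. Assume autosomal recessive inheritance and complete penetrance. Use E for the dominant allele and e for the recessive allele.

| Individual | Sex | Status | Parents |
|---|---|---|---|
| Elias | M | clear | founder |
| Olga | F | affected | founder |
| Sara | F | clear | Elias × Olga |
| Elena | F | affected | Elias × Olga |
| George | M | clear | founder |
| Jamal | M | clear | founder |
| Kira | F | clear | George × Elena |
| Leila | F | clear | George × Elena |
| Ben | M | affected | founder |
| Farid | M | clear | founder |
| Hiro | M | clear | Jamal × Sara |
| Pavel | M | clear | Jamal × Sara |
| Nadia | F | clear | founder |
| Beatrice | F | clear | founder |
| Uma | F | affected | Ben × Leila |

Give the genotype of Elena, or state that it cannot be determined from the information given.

ee

Elena is affected, so Elena is ee.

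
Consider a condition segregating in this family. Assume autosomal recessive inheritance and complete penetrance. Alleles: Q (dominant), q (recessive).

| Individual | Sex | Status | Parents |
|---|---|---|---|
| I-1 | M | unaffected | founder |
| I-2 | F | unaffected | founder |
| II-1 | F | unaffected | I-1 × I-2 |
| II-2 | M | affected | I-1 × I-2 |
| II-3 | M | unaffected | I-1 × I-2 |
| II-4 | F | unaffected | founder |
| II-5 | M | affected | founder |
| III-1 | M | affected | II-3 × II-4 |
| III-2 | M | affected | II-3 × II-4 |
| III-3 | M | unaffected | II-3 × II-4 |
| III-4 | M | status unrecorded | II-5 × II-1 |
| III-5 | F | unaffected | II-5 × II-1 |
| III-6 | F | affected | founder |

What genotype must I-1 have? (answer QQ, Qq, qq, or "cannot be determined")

Qq

From phenotype alone, I-1 is QQ or Qq.
I-1 is unaffected so carries Q and passed q to II-2 (qq), so I-1 is Qq.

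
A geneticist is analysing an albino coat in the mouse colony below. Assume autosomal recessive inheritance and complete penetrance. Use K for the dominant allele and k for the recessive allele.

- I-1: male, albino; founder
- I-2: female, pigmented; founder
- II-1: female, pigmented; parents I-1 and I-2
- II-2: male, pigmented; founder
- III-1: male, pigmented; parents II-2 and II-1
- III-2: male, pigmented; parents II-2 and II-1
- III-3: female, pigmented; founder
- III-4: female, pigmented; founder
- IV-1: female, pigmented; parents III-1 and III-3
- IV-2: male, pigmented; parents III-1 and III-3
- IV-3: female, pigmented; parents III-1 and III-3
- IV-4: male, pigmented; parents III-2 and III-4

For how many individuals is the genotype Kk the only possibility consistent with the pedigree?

1

Obligate heterozygotes: II-1 is pigmented so carries K and received k from I-1 (kk), so II-1 is Kk.
Every other individual is either homozygous by phenotype or has at least one consistent homozygous assignment, so the count is 1.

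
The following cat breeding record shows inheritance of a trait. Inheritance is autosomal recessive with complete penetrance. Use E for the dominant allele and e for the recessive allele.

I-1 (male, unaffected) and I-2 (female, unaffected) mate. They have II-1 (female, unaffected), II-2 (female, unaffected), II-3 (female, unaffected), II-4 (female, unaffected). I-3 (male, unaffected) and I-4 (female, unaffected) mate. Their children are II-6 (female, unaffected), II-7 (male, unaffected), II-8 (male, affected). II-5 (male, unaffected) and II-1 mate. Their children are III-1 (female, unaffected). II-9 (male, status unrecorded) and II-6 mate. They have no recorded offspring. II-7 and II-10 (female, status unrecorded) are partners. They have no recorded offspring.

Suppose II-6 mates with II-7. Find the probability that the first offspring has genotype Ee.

I-3 is unaffected so carries E and passed e to II-8 (ee), so I-3 is Ee.
I-4 is unaffected so carries E and passed e to II-8 (ee), so I-4 is Ee.
II-6 is an unaffected offspring of I-3 (Ee) × I-4 (Ee), whose cross gives 1/4 EE : 1/2 Ee : 1/4 ee; conditioning on being unaffected, II-6 is EE with probability 1/3, Ee with probability 2/3.
II-7 is an unaffected offspring of I-3 (Ee) × I-4 (Ee), whose cross gives 1/4 EE : 1/2 Ee : 1/4 ee; conditioning on being unaffected, II-7 is EE with probability 1/3, Ee with probability 2/3.
Summing over parental genotype combinations, P(offspring has genotype Ee) = 2/9·1/2 + 2/9·1/2 + 4/9·1/2 = 4/9.

4/9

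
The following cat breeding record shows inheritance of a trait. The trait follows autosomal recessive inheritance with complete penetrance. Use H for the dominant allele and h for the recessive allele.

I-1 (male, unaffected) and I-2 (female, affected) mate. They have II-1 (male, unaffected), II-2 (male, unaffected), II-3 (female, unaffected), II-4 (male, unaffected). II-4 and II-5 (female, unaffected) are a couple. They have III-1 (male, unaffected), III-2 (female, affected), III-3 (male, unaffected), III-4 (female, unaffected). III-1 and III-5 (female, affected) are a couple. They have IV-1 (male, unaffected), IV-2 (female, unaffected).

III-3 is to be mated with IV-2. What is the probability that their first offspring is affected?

II-4 is unaffected so carries H and received h from I-2 (hh), so II-4 is Hh.
II-5 is unaffected so carries H and passed h to III-2 (hh), so II-5 is Hh.
III-3 is an unaffected offspring of II-4 (Hh) × II-5 (Hh), whose cross gives 1/4 HH : 1/2 Hh : 1/4 hh; conditioning on being unaffected, III-3 is HH with probability 1/3, Hh with probability 2/3.
IV-2 is unaffected so carries H and received h from III-5 (hh), so IV-2 is Hh.
Summing over parental genotype combinations, P(offspring is affected) = 2/3·1/4 = 1/6.

1/6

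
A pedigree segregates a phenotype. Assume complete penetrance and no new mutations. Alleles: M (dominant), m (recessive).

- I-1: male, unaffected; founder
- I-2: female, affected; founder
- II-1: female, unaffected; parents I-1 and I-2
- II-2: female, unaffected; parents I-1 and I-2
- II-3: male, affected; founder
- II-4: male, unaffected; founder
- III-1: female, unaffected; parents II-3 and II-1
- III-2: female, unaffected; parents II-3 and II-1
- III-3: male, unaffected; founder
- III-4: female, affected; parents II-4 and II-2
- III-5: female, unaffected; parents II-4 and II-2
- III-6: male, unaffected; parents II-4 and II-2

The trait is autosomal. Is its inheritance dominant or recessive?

recessive

II-4 and II-2 are both unaffected yet have an affected child III-4. Under dominance, an affected child requires at least one affected parent, so the trait cannot be dominant.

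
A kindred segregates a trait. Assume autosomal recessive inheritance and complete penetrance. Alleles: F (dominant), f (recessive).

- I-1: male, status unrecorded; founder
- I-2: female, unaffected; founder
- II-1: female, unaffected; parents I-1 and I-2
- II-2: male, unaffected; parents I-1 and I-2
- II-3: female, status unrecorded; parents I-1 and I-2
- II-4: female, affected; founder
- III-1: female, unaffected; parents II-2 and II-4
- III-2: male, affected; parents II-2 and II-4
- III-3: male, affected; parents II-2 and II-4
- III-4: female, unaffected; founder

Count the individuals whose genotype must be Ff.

2

Obligate heterozygotes: II-2 is unaffected so carries F and passed f to III-2 (ff), so II-2 is Ff; III-1 is unaffected so carries F and received f from II-4 (ff), so III-1 is Ff.
Every other individual is either homozygous by phenotype or has at least one consistent homozygous assignment, so the count is 2.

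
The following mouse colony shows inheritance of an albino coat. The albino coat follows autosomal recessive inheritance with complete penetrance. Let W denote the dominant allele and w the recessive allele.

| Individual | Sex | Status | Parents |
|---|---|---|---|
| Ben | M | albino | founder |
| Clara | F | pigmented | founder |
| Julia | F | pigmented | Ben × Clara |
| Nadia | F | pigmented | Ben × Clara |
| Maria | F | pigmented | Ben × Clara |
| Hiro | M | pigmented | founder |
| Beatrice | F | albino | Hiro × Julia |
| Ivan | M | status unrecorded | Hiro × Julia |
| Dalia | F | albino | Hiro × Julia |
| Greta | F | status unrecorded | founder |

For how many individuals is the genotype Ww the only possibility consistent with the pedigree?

Obligate heterozygotes: Julia is pigmented so carries W and received w from Ben (ww), so Julia is Ww; Nadia is pigmented so carries W and received w from Ben (ww), so Nadia is Ww; Maria is pigmented so carries W and received w from Ben (ww), so Maria is Ww; Hiro is pigmented so carries W and passed w to Beatrice (ww), so Hiro is Ww.
Every other individual is either homozygous by phenotype or has at least one consistent homozygous assignment, so the count is 4.

4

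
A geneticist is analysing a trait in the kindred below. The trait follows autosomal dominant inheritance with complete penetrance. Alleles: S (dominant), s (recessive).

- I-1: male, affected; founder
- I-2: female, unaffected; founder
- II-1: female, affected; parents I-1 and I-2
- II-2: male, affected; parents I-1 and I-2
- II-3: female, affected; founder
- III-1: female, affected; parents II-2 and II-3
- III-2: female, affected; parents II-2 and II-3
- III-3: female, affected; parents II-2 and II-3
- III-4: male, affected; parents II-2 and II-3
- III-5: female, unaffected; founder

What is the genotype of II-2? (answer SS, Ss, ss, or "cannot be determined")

From phenotype alone, II-2 is SS or Ss.
II-2 is affected so carries S and received s from I-2 (ss), so II-2 is Ss.

Ss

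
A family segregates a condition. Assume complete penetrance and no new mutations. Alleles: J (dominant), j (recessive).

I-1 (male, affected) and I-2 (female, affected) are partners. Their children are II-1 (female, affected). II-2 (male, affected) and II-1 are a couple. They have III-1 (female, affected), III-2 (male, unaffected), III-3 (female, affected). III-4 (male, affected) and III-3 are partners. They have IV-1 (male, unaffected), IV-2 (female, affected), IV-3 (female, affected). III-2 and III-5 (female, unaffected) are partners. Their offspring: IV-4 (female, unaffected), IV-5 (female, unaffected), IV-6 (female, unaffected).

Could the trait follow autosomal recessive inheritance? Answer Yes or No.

Under autosomal recessive, III-2 (unaffected, male) cannot arise from II-2 (affected) × II-1 (affected).

No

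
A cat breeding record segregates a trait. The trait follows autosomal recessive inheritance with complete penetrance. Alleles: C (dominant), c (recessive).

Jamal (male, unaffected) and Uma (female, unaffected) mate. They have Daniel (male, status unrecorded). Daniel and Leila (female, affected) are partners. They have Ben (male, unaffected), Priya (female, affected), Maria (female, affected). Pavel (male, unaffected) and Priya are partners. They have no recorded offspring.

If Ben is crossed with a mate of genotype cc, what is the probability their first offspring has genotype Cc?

Ben is unaffected so carries C and received c from Leila (cc), so Ben is Cc.
The cross gives 1/2 Cc : 1/2 cc, so P(offspring has genotype Cc) = 1/2.

1/2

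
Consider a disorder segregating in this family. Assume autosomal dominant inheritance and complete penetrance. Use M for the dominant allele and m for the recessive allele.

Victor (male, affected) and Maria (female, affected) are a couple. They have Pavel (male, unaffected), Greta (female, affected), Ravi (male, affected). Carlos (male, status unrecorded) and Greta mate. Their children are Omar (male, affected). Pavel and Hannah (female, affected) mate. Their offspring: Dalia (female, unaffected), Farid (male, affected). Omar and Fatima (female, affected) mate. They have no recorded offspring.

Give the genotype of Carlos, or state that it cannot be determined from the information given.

cannot be determined

Carlos's phenotype is unrecorded, and no parent or child forces a single allele at both positions; consistent genotype assignments exist with Carlos as MM or Mm or mm.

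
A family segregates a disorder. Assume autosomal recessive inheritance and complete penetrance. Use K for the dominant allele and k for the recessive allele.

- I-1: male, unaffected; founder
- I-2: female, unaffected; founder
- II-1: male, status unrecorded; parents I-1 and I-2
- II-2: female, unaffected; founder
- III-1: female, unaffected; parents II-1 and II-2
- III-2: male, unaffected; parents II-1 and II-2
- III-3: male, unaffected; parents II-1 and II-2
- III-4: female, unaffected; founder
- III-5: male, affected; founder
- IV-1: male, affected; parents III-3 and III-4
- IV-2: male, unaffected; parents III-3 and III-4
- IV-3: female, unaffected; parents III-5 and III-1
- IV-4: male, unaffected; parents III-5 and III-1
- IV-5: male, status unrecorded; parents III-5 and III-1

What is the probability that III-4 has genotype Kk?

1

III-4 is unaffected so carries K and passed k to IV-1 (kk), so III-4 is Kk, giving P(Kk) = 1.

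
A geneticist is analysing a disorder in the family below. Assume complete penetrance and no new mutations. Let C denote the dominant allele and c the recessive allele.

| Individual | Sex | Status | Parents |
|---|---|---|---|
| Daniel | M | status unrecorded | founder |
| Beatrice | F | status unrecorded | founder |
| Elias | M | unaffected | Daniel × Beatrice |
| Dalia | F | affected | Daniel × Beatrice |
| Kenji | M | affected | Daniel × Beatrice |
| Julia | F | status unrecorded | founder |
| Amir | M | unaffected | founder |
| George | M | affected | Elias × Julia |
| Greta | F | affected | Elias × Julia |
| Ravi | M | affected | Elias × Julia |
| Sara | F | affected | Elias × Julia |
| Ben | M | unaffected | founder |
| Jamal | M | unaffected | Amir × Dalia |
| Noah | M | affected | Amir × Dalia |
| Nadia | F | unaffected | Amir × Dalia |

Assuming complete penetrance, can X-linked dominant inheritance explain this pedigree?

Yes

A consistent assignment under X-linked dominant exists: Daniel X^C Y, Beatrice X^C X^c, Elias X^c Y, Dalia X^C X^c, Kenji X^C Y, Julia X^C X^C, Amir X^c Y, George X^C Y, Greta X^C X^c, Ravi X^C Y, Sara X^C X^c, Ben X^c Y, Jamal X^c Y, Noah X^C Y, Nadia X^c X^c.
In this assignment every recorded phenotype matches its genotype and every non-founder's genotype is obtainable from its parents' genotypes, so the pedigree is consistent.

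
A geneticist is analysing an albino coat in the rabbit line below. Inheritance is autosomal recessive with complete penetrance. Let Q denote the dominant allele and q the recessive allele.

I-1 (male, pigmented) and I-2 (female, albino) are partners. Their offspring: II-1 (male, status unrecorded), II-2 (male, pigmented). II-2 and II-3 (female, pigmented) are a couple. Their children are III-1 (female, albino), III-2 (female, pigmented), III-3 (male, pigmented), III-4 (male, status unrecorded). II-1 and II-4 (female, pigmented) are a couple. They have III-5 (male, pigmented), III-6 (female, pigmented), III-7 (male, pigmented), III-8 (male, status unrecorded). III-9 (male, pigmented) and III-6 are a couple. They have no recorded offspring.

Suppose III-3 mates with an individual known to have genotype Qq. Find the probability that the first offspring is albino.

1/6

II-2 is pigmented so carries Q and received q from I-2 (qq), so II-2 is Qq.
II-3 is pigmented so carries Q and passed q to III-1 (qq), so II-3 is Qq.
III-3 is a pigmented offspring of II-2 (Qq) × II-3 (Qq), whose cross gives 1/4 QQ : 1/2 Qq : 1/4 qq; conditioning on being pigmented, III-3 is QQ with probability 1/3, Qq with probability 2/3.
Summing over parental genotype combinations, P(offspring is albino) = 2/3·1/4 = 1/6.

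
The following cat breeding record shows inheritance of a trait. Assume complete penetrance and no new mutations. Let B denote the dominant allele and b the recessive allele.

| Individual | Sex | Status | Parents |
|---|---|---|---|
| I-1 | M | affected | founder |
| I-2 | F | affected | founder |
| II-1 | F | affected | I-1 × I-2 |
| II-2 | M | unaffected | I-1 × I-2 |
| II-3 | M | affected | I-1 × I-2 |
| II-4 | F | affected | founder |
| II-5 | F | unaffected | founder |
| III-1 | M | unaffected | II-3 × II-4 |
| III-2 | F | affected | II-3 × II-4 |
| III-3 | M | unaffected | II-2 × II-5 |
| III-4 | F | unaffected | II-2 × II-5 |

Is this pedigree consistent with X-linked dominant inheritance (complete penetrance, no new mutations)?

Yes

A consistent assignment under X-linked dominant exists: I-1 X^B Y, I-2 X^B X^b, II-1 X^B X^B, II-2 X^b Y, II-3 X^B Y, II-4 X^B X^b, II-5 X^b X^b, III-1 X^b Y, III-2 X^B X^B, III-3 X^b Y, III-4 X^b X^b.
In this assignment every recorded phenotype matches its genotype and every non-founder's genotype is obtainable from its parents' genotypes, so the pedigree is consistent.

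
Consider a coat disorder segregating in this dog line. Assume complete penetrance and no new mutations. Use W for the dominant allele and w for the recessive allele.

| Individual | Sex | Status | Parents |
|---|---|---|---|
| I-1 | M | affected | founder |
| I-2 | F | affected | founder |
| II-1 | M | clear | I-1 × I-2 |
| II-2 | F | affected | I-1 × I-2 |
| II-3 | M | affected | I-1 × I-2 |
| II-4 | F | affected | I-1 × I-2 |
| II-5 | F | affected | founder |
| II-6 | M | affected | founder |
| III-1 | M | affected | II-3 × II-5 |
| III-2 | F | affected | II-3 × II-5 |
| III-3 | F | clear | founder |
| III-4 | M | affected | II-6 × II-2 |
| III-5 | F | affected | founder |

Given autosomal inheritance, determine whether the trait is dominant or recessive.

I-1 and I-2 are both affected yet have a clear child II-1. Under a recessive model two affected parents are homozygous and every child would be affected, so the trait cannot be recessive.

dominant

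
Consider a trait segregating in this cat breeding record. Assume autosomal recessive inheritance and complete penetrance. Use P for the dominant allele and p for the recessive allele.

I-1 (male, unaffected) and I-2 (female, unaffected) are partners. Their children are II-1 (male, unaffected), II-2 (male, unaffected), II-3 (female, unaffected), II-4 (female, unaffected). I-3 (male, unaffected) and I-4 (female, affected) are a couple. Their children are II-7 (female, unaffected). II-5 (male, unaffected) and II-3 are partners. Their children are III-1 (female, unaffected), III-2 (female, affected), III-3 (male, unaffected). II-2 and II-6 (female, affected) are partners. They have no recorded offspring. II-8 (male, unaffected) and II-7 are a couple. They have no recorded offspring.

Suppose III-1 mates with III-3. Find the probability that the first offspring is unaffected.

8/9

II-5 is unaffected so carries P and passed p to III-2 (pp), so II-5 is Pp.
II-3 is unaffected so carries P and passed p to III-2 (pp), so II-3 is Pp.
III-1 is an unaffected offspring of II-5 (Pp) × II-3 (Pp), whose cross gives 1/4 PP : 1/2 Pp : 1/4 pp; conditioning on being unaffected, III-1 is PP with probability 1/3, Pp with probability 2/3.
III-3 is an unaffected offspring of II-5 (Pp) × II-3 (Pp), whose cross gives 1/4 PP : 1/2 Pp : 1/4 pp; conditioning on being unaffected, III-3 is PP with probability 1/3, Pp with probability 2/3.
Summing over parental genotype combinations, P(offspring is unaffected) = 1/9·1 + 2/9·1 + 2/9·1 + 4/9·3/4 = 8/9.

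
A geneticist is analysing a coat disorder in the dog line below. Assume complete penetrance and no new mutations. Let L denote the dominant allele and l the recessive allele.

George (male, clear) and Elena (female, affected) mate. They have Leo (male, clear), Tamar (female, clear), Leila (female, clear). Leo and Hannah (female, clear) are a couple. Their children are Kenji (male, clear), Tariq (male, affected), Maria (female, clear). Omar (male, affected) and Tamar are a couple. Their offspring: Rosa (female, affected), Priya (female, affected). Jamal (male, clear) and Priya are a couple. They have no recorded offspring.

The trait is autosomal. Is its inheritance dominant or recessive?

recessive

Leo and Hannah are both clear yet have an affected child Tariq. Under dominance, an affected child requires at least one affected parent, so the trait cannot be dominant.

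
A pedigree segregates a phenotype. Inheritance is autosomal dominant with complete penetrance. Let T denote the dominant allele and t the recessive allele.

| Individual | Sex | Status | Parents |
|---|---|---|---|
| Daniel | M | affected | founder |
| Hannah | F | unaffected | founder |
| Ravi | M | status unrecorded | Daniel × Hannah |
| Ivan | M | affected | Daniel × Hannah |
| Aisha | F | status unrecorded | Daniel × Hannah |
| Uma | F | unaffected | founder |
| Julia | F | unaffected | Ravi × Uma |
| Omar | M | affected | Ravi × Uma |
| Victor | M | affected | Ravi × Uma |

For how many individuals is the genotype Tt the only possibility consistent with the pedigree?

Obligate heterozygotes: Ravi passed T to Omar (Tt, whose t came from Uma) and received t from Hannah (tt), so Ravi is Tt; Ivan is affected so carries T and received t from Hannah (tt), so Ivan is Tt; Omar is affected so carries T and received t from Uma (tt), so Omar is Tt; Victor is affected so carries T and received t from Uma (tt), so Victor is Tt.
Every other individual is either homozygous by phenotype or has at least one consistent homozygous assignment, so the count is 4.

4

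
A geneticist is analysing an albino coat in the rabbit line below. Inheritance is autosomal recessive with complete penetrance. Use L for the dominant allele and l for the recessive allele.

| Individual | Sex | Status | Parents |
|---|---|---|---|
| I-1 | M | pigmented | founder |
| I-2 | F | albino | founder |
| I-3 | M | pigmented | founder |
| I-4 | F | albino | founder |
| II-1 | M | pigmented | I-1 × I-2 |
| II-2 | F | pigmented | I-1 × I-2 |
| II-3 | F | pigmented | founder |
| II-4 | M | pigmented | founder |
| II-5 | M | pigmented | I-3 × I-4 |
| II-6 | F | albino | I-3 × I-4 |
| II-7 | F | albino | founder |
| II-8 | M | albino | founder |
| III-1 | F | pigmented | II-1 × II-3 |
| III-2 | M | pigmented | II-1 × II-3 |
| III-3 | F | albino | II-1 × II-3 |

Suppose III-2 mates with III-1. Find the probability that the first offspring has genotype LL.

II-1 is pigmented so carries L and received l from I-2 (ll), so II-1 is Ll.
II-3 is pigmented so carries L and passed l to III-3 (ll), so II-3 is Ll.
III-2 is a pigmented offspring of II-1 (Ll) × II-3 (Ll), whose cross gives 1/4 LL : 1/2 Ll : 1/4 ll; conditioning on being pigmented, III-2 is LL with probability 1/3, Ll with probability 2/3.
III-1 is a pigmented offspring of II-1 (Ll) × II-3 (Ll), whose cross gives 1/4 LL : 1/2 Ll : 1/4 ll; conditioning on being pigmented, III-1 is LL with probability 1/3, Ll with probability 2/3.
Summing over parental genotype combinations, P(offspring has genotype LL) = 1/9·1 + 2/9·1/2 + 2/9·1/2 + 4/9·1/4 = 4/9.

4/9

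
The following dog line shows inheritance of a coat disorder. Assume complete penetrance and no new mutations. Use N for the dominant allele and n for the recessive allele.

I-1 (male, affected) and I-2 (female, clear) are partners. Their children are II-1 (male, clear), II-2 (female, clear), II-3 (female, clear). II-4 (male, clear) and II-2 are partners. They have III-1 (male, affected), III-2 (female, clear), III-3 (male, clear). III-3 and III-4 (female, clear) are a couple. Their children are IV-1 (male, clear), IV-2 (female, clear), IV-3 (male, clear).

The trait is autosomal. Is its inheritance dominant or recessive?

recessive

II-4 and II-2 are both clear yet have an affected child III-1. Under dominance, an affected child requires at least one affected parent, so the trait cannot be dominant.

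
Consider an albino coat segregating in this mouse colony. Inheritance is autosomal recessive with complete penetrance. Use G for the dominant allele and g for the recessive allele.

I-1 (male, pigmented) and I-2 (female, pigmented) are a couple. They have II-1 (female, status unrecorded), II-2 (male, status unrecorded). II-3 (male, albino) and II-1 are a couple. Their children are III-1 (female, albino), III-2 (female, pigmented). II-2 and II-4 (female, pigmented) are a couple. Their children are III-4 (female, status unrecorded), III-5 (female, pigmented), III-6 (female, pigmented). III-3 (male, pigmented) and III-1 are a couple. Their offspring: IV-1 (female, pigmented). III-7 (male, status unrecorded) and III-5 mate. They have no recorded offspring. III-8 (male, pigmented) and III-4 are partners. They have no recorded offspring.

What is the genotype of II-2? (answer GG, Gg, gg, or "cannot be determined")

II-2's phenotype is unrecorded, and no parent or child forces a single allele at both positions; consistent genotype assignments exist with II-2 as GG or Gg or gg.

cannot be determined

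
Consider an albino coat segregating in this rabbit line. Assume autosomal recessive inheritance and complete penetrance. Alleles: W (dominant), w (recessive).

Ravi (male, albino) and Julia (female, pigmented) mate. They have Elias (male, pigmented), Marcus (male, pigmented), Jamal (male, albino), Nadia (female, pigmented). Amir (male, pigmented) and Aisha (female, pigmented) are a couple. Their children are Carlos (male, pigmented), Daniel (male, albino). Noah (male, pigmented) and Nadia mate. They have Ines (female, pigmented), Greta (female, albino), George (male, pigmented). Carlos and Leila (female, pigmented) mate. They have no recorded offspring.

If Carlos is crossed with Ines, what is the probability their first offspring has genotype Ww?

4/9

Amir is pigmented so carries W and passed w to Daniel (ww), so Amir is Ww.
Aisha is pigmented so carries W and passed w to Daniel (ww), so Aisha is Ww.
Carlos is a pigmented offspring of Amir (Ww) × Aisha (Ww), whose cross gives 1/4 WW : 1/2 Ww : 1/4 ww; conditioning on being pigmented, Carlos is WW with probability 1/3, Ww with probability 2/3.
Noah is pigmented so carries W and passed w to Greta (ww), so Noah is Ww.
Nadia is pigmented so carries W and received w from Ravi (ww), so Nadia is Ww.
Ines is a pigmented offspring of Noah (Ww) × Nadia (Ww), whose cross gives 1/4 WW : 1/2 Ww : 1/4 ww; conditioning on being pigmented, Ines is WW with probability 1/3, Ww with probability 2/3.
Summing over parental genotype combinations, P(offspring has genotype Ww) = 2/9·1/2 + 2/9·1/2 + 4/9·1/2 = 4/9.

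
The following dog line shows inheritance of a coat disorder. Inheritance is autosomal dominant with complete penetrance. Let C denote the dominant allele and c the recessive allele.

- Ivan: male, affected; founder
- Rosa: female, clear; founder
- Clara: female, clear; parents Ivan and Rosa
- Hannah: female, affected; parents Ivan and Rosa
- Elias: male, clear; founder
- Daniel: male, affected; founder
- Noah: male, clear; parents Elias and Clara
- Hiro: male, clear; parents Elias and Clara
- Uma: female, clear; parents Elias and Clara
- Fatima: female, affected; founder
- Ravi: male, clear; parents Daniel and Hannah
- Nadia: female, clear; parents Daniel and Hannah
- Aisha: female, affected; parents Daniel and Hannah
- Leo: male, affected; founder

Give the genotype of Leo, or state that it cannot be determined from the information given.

Leo's phenotype allows CC or Cc, and no parent or child forces a single allele at both positions; consistent genotype assignments exist with Leo as CC or Cc.

cannot be determined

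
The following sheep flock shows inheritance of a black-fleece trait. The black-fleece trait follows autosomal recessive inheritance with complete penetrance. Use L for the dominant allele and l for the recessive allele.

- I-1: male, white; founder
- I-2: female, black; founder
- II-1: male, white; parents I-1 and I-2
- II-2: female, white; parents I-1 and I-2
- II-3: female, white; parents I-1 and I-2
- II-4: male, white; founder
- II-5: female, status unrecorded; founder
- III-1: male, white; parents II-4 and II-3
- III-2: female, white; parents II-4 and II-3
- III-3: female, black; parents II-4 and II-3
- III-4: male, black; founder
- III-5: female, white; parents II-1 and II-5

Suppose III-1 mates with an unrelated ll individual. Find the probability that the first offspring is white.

II-4 is white so carries L and passed l to III-3 (ll), so II-4 is Ll.
II-3 is white so carries L and received l from I-2 (ll), so II-3 is Ll.
III-1 is a white offspring of II-4 (Ll) × II-3 (Ll), whose cross gives 1/4 LL : 1/2 Ll : 1/4 ll; conditioning on being white, III-1 is LL with probability 1/3, Ll with probability 2/3.
Summing over parental genotype combinations, P(offspring is white) = 1/3·1 + 2/3·1/2 = 2/3.

2/3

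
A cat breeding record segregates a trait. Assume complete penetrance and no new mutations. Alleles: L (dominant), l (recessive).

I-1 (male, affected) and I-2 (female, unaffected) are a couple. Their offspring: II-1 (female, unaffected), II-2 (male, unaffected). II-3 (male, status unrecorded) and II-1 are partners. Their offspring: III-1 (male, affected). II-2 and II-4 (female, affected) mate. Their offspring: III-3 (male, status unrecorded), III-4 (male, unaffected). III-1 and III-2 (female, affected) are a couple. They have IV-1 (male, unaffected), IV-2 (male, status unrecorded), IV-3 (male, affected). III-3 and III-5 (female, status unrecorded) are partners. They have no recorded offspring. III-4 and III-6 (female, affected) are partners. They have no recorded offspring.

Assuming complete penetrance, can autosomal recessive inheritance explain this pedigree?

No

Under autosomal recessive, IV-1 (unaffected, male) cannot arise from III-1 (affected) × III-2 (affected).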